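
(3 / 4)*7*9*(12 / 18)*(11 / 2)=693 / 4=173.25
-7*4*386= -10808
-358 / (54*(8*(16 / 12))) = -179 / 288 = -0.62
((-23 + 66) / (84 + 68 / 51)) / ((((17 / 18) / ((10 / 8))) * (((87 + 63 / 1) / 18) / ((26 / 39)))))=1161 / 21760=0.05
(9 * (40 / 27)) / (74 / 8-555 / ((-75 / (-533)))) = -800 / 236097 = -0.00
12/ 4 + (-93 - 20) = -110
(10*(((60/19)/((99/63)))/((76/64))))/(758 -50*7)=2800/67507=0.04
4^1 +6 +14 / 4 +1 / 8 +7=165 / 8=20.62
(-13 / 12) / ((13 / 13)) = -13 / 12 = -1.08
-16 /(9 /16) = -256 /9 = -28.44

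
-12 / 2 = -6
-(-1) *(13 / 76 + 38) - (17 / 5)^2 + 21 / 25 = 52157 / 1900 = 27.45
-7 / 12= -0.58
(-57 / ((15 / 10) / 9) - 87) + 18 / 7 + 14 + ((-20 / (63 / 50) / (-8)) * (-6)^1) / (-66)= -285688 / 693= -412.25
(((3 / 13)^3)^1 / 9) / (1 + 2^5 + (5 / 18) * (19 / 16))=864 / 21089003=0.00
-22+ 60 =38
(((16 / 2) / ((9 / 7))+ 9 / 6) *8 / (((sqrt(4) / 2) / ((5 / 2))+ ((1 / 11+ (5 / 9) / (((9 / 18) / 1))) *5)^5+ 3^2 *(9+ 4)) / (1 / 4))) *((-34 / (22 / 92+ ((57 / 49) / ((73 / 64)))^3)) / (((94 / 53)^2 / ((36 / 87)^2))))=-66447109000932468058331636247 / 24050493438554106477580180214378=-0.00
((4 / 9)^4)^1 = 256 / 6561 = 0.04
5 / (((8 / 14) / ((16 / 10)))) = 14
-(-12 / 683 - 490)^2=-112012041124 / 466489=-240117.22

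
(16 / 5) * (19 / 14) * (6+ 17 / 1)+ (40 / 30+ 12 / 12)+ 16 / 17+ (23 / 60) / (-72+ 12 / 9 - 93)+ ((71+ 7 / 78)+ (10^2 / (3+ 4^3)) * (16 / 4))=183431630791 / 1017833180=180.22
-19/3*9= -57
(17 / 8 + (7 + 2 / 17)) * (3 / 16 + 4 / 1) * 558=23497101 / 1088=21596.60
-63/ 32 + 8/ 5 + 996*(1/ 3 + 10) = 1646661/ 160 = 10291.63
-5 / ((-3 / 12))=20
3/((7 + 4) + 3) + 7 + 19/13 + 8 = 3035/182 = 16.68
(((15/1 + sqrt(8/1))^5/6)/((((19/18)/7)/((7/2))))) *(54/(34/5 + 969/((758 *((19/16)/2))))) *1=2039681622195 *sqrt(2)/161177 + 7778293889625/322354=42026420.38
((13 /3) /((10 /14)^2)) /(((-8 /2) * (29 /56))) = -4.10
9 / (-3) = -3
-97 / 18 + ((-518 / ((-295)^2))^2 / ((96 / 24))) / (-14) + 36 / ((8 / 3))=1105709105003 / 136320311250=8.11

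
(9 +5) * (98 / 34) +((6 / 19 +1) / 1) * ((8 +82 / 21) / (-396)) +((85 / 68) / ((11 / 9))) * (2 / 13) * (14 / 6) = 355129573 / 8729721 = 40.68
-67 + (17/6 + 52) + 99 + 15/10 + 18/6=274/3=91.33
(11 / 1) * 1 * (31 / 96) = 341 / 96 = 3.55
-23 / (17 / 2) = -46 / 17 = -2.71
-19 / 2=-9.50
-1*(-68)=68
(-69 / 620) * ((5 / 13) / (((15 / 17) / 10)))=-0.49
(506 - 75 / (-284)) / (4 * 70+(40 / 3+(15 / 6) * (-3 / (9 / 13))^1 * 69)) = -431337 / 386950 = -1.11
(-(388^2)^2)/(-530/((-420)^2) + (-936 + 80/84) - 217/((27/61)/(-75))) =-399784068311040/632118707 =-632450.94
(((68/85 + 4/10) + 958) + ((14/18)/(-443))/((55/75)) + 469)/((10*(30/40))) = 190.43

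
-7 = -7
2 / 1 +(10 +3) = 15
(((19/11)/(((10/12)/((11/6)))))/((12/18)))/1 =5.70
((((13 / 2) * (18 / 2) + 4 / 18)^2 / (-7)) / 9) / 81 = -159607 / 236196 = -0.68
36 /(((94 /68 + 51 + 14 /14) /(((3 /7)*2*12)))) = 29376 /4235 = 6.94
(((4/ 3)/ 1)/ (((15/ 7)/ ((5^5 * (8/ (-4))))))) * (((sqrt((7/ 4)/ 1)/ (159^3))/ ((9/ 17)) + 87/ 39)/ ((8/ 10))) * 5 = -6343750/ 117 - 1859375 * sqrt(7)/ 325593999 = -54220.10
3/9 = 1/3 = 0.33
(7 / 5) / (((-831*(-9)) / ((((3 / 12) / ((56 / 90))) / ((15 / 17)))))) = 17 / 199440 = 0.00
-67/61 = -1.10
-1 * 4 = -4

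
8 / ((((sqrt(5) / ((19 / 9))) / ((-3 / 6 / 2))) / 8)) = -304* sqrt(5) / 45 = -15.11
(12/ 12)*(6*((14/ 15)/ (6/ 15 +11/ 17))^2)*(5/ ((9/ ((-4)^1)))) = -2265760/ 213867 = -10.59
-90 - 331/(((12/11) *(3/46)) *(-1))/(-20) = -116143/360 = -322.62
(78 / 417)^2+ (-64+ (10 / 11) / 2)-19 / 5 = -67.31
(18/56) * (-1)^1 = -9/28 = -0.32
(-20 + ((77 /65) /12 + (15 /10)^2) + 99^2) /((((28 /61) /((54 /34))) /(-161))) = -24089197131 /4420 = -5450044.60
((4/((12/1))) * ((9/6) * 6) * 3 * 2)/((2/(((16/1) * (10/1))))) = 1440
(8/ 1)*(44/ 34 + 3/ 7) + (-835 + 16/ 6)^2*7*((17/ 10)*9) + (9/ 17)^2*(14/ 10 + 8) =1500997693731/ 20230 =74196623.52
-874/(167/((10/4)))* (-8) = 17480/167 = 104.67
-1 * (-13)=13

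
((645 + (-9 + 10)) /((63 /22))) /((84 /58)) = 206074 /1323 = 155.76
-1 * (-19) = 19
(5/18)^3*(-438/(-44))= 9125/42768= 0.21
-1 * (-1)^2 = -1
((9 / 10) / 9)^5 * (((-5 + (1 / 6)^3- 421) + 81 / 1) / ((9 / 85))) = -1266823 / 38880000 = -0.03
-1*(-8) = 8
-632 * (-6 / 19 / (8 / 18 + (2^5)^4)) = 8532 / 44826643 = 0.00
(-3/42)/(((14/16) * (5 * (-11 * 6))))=0.00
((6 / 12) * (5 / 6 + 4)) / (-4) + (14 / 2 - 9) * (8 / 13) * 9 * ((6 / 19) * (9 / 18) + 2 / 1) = -290555 / 11856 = -24.51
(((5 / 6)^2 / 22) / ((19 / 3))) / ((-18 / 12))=-0.00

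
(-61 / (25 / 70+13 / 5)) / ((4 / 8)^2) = -17080 / 207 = -82.51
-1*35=-35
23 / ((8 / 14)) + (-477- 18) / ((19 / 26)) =-48421 / 76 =-637.12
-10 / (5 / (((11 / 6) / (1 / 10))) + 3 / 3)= -55 / 7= -7.86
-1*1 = -1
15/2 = 7.50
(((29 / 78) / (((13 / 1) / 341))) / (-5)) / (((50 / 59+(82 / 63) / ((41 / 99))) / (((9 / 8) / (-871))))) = 12252471 / 19406716160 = 0.00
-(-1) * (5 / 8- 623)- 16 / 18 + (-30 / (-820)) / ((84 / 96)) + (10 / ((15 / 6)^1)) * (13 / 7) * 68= -2439989 / 20664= -118.08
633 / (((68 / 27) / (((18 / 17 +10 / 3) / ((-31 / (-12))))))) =3828384 / 8959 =427.32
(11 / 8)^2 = 121 / 64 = 1.89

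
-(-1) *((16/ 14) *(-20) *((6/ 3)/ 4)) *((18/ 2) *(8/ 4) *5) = -1028.57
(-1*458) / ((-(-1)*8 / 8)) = -458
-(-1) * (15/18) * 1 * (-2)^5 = -80/3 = -26.67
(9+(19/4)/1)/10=11/8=1.38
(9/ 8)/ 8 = 0.14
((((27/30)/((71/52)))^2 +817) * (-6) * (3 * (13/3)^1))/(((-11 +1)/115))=92406411357/126025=733238.73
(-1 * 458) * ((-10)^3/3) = 458000/3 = 152666.67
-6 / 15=-2 / 5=-0.40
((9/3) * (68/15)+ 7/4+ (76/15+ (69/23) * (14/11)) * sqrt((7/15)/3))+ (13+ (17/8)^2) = 1466 * sqrt(35)/2475+ 10517/320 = 36.37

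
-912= -912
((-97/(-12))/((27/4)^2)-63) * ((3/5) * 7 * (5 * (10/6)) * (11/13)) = -52896305/28431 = -1860.52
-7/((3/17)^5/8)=-327209.84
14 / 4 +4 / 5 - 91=-867 / 10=-86.70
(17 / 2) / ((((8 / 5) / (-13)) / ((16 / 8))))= -1105 / 8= -138.12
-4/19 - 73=-1391/19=-73.21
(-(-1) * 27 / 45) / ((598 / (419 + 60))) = 1437 / 2990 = 0.48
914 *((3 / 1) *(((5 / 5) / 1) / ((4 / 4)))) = 2742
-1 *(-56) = 56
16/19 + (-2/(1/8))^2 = 4880/19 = 256.84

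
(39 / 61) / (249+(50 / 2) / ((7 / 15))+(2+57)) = 273 / 154391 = 0.00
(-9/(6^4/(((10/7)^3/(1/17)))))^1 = -2125/6174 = -0.34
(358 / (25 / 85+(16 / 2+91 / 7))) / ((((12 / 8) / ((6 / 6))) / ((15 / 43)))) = 30430 / 7783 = 3.91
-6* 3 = -18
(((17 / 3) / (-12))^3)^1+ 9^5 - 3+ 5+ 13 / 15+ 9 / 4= 13776119771 / 233280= 59054.01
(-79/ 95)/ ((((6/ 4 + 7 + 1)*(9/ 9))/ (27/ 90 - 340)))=29.74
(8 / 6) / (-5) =-0.27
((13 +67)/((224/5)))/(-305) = -0.01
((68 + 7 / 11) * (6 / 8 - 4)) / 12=-9815 / 528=-18.59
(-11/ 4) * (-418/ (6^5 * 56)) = 2299/ 870912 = 0.00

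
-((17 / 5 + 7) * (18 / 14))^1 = -468 / 35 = -13.37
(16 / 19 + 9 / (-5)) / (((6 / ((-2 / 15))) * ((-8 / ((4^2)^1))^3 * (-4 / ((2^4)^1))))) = 2912 / 4275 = 0.68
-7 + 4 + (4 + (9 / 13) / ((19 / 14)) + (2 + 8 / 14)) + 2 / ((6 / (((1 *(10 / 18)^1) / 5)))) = 192268 / 46683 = 4.12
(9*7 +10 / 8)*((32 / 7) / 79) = 3.72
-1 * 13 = -13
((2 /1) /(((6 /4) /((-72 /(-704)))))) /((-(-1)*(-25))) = -3 /550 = -0.01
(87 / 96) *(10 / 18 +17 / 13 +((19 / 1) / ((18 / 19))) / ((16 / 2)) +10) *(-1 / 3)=-86681 / 19968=-4.34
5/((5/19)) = 19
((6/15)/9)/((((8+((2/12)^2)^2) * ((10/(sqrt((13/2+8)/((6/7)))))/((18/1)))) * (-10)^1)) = -216 * sqrt(609)/1296125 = -0.00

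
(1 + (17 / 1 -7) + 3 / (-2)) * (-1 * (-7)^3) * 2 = 6517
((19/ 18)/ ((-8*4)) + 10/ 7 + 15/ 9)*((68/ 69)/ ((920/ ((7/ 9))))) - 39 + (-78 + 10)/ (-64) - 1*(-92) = 4447936099/ 82270080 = 54.07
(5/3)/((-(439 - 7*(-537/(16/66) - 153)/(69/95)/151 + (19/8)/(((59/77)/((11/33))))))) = -4098140/1453644113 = -0.00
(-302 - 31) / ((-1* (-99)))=-37 / 11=-3.36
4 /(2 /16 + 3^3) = 32 /217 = 0.15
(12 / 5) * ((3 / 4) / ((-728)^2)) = 9 / 2649920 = 0.00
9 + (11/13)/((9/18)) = 139/13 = 10.69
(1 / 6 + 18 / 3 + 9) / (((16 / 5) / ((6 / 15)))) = 91 / 48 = 1.90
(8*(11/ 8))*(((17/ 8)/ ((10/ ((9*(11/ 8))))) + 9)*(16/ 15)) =27291/ 200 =136.46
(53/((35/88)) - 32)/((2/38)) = 67336/35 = 1923.89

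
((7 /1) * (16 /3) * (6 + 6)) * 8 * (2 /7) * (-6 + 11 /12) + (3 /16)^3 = -63963055 /12288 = -5205.33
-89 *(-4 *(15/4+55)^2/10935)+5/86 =42291085/376164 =112.43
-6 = -6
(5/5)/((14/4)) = 2/7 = 0.29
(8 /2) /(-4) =-1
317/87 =3.64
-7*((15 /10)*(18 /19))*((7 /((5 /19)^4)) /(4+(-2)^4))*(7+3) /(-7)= 1296351 /1250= 1037.08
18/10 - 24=-22.20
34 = 34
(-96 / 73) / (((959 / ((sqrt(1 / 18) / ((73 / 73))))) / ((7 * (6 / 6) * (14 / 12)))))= -56 * sqrt(2) / 30003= -0.00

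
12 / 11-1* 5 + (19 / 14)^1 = -2.55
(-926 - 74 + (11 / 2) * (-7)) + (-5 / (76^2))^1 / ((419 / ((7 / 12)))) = -30159834563 / 29041728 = -1038.50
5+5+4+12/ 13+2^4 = 402/ 13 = 30.92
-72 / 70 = -36 / 35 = -1.03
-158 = -158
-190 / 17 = -11.18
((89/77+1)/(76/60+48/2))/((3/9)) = 7470/29183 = 0.26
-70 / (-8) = 35 / 4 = 8.75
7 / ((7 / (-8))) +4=-4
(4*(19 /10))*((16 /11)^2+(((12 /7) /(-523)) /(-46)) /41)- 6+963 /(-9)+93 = -8188882568 /2088655415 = -3.92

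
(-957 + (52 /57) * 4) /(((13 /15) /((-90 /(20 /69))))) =168728805 /494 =341556.29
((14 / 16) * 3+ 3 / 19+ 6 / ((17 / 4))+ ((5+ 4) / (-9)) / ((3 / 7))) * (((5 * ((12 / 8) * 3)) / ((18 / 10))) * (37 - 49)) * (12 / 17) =-1082175 / 5491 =-197.08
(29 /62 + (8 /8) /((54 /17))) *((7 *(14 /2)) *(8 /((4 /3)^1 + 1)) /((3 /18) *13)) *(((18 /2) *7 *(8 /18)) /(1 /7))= 14378560 /1209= 11892.94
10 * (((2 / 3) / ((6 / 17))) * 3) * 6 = 340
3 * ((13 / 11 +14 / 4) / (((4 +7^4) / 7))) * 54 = 58401 / 26455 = 2.21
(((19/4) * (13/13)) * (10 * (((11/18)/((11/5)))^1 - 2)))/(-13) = 2945/468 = 6.29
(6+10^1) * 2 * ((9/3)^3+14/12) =2704/3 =901.33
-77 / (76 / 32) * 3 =-1848 / 19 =-97.26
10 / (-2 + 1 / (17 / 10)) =-85 / 12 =-7.08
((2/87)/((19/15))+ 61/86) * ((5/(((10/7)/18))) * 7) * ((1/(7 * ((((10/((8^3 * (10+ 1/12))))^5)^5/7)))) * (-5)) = -14149906635822985761642929485178743218530471780394667103499508478120870093183263010983757803402871963648/132950206753498971462249755859375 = -106430121331500598094257800000000000000000000000000000000000000000000000.00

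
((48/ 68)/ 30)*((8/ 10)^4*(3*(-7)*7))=-1.42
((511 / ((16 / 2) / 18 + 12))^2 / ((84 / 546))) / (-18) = -623493 / 1024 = -608.88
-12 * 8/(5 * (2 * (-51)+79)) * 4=384/115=3.34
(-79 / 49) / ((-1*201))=79 / 9849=0.01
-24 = -24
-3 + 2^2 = 1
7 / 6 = 1.17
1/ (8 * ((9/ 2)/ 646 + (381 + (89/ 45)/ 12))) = 43605/ 132967964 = 0.00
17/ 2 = 8.50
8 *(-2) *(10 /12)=-40 /3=-13.33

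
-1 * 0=0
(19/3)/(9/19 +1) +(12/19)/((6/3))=7363/1596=4.61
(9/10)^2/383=81/38300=0.00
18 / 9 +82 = 84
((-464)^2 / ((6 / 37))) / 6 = 1991488 / 9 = 221276.44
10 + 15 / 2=35 / 2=17.50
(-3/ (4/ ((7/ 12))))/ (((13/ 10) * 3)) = -35/ 312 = -0.11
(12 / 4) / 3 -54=-53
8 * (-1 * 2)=-16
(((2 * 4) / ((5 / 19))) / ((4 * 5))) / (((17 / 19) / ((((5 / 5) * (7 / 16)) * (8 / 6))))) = 2527 / 2550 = 0.99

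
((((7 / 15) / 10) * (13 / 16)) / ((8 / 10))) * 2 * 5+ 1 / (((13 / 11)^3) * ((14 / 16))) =3443905 / 2952768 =1.17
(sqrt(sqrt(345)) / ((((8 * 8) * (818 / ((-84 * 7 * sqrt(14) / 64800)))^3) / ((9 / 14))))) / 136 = -117649 * sqrt(14) * 345^(1 / 4) / 83352295253311488000000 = -0.00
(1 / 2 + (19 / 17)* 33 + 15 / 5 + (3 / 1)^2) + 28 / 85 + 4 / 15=25489 / 510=49.98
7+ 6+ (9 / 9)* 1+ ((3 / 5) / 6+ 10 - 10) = 141 / 10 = 14.10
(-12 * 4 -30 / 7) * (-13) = 4758 / 7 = 679.71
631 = 631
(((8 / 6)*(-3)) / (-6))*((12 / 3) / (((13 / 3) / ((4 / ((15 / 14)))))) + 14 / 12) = 1799 / 585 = 3.08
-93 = -93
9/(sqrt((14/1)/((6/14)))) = 9*sqrt(6)/14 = 1.57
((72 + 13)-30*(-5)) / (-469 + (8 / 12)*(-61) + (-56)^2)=705 / 7879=0.09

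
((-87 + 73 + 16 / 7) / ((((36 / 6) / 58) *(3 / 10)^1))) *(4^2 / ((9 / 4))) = -1521920 / 567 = -2684.16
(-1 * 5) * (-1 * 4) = 20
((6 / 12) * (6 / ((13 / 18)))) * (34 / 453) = 0.31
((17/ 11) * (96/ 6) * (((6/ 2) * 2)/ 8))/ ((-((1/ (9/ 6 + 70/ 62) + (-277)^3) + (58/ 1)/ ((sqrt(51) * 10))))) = 392955510 * sqrt(51)/ 84164060894675315806703 + 73438680437018550/ 84164060894675315806703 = 0.00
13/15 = 0.87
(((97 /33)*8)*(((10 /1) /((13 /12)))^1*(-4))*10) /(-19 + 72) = -1241600 /7579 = -163.82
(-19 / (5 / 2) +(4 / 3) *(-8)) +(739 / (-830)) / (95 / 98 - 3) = -883405 / 49551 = -17.83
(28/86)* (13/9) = 182/387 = 0.47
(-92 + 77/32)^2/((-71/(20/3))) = -41098445/54528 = -753.71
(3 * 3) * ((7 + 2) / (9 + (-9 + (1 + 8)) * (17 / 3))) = 9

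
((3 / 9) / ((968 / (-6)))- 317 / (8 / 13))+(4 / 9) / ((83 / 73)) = -372203665 / 723096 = -514.74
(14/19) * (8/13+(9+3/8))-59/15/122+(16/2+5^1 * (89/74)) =713883383/33448740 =21.34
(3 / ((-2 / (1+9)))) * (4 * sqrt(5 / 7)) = -60 * sqrt(35) / 7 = -50.71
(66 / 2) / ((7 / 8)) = 37.71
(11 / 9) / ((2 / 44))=242 / 9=26.89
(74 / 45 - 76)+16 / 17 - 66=-106652 / 765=-139.41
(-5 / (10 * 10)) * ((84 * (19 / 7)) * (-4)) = 45.60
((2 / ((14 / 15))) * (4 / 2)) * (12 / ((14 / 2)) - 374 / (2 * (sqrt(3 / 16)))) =-1843.47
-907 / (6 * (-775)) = 907 / 4650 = 0.20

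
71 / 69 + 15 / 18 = 257 / 138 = 1.86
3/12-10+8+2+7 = 7.25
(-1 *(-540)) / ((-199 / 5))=-2700 / 199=-13.57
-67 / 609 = -0.11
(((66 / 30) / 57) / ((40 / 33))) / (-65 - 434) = -121 / 1896200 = -0.00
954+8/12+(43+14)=1011.67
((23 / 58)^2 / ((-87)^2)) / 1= 529 / 25462116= 0.00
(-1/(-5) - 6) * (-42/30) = 203/25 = 8.12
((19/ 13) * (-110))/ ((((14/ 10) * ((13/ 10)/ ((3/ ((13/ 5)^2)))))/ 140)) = -156750000/ 28561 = -5488.25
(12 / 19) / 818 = 6 / 7771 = 0.00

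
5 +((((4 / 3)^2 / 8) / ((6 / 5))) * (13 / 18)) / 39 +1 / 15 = 36961 / 7290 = 5.07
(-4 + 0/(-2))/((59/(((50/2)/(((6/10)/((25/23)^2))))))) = -312500/93633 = -3.34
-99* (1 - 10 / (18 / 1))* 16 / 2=-352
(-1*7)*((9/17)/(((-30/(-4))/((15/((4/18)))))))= -567/17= -33.35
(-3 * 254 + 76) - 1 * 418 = -1104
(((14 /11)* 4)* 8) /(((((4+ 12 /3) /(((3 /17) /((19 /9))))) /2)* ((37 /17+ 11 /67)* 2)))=50652 /278597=0.18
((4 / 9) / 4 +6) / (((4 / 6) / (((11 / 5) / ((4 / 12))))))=121 / 2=60.50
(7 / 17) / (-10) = -7 / 170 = -0.04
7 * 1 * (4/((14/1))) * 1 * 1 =2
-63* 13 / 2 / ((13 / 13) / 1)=-819 / 2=-409.50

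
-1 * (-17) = 17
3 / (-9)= -1 / 3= -0.33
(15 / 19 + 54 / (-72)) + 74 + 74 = 11251 / 76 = 148.04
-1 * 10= -10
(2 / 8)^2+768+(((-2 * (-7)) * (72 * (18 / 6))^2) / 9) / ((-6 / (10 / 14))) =-125951 / 16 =-7871.94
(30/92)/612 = 5/9384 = 0.00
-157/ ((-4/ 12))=471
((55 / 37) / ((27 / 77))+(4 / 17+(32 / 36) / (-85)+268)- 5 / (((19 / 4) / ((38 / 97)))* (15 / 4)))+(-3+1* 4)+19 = 2408049179 / 8236755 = 292.35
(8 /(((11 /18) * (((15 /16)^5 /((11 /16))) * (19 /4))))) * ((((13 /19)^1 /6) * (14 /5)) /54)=190840832 /12336046875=0.02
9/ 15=3/ 5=0.60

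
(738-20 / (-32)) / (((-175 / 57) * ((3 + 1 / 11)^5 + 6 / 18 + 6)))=-162732211389 / 195112737400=-0.83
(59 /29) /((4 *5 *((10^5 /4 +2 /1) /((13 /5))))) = 0.00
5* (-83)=-415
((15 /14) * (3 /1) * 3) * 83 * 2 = 11205 /7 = 1600.71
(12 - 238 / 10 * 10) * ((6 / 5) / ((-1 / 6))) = 8136 / 5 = 1627.20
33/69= 11/23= 0.48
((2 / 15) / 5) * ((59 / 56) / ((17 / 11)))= 649 / 35700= 0.02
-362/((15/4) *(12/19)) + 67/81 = -61567/405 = -152.02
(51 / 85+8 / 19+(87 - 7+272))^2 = 1124730369 / 9025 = 124623.86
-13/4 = -3.25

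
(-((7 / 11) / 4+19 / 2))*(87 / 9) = -12325 / 132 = -93.37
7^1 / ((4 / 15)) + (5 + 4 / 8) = 127 / 4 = 31.75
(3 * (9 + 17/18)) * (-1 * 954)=-28461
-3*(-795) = 2385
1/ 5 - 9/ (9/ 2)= -9/ 5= -1.80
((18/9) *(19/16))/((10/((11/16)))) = 209/1280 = 0.16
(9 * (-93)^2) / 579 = 25947 / 193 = 134.44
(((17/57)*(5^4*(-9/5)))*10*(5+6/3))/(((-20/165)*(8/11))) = 80994375/304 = 266428.87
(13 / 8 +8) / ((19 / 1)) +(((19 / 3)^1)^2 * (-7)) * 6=-767977 / 456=-1684.16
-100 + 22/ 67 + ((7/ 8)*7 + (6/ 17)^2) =-93.42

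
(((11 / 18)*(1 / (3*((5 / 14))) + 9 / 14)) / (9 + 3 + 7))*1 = 3641 / 71820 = 0.05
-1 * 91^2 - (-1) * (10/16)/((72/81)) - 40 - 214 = -546195/64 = -8534.30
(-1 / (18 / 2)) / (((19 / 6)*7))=-2 / 399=-0.01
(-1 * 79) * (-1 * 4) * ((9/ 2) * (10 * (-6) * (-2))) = 170640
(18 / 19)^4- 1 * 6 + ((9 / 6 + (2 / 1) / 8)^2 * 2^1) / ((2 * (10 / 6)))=-34998813 / 10425680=-3.36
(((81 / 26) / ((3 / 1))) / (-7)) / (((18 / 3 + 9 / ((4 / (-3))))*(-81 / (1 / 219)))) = -2 / 179361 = -0.00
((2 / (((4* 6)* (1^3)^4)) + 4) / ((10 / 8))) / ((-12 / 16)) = -196 / 45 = -4.36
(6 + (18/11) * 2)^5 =11040808032/161051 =68554.73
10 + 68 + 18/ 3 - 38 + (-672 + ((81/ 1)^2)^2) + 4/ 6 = 129138287/ 3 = 43046095.67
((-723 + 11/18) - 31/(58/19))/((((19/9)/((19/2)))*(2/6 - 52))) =286791/4495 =63.80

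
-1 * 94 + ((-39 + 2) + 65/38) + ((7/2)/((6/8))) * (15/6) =-117.62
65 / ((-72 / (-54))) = 195 / 4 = 48.75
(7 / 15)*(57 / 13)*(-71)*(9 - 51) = 396606 / 65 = 6101.63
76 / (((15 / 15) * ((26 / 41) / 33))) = 3954.92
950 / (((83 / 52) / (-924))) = -45645600 / 83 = -549946.99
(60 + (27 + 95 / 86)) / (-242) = -7577 / 20812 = -0.36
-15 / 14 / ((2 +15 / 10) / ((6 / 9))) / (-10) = 1 / 49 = 0.02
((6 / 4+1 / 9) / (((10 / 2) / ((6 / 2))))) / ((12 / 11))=319 / 360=0.89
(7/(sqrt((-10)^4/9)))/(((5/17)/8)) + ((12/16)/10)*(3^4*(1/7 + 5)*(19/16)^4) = 7780398531/114688000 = 67.84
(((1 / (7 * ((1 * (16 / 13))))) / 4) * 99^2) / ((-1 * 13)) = -9801 / 448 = -21.88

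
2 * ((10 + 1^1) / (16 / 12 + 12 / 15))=165 / 16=10.31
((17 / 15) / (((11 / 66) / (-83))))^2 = 7963684 / 25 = 318547.36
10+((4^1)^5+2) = 1036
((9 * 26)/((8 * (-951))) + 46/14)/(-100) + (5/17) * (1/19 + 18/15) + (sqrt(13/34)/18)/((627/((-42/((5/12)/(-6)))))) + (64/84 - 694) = -35056140787/50593200 + 28 * sqrt(442)/17765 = -692.87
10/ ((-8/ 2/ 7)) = -35/ 2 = -17.50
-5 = -5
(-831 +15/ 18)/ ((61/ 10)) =-24905/ 183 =-136.09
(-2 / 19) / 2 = -1 / 19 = -0.05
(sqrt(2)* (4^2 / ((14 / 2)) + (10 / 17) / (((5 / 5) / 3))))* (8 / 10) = 1928* sqrt(2) / 595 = 4.58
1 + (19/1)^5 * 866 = 2144301735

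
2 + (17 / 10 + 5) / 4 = 147 / 40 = 3.68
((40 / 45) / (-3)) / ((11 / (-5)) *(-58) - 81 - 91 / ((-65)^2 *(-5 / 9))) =-3250 / 511569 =-0.01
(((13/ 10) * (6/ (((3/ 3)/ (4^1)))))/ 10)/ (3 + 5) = 39/ 100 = 0.39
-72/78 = -12/13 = -0.92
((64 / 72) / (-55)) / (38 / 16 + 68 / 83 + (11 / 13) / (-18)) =-69056 / 13447775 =-0.01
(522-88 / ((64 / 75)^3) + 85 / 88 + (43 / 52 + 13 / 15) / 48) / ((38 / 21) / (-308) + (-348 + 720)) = 1.03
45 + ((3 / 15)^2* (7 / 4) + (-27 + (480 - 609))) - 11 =-12193 / 100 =-121.93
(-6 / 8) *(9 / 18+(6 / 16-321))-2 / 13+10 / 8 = 100335 / 416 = 241.19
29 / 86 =0.34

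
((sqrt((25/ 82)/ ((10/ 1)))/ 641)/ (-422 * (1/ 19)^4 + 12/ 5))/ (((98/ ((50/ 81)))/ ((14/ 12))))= 0.00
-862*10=-8620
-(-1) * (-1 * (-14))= 14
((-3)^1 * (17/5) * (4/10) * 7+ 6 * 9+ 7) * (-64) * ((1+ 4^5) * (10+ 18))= -59585792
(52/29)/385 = 52/11165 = 0.00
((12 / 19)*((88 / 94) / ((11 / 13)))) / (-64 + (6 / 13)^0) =-208 / 18753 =-0.01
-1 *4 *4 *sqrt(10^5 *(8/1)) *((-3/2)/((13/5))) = 48000 *sqrt(5)/13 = 8256.25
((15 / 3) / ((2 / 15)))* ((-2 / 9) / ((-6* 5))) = 5 / 18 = 0.28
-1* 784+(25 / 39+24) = -29615 / 39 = -759.36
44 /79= 0.56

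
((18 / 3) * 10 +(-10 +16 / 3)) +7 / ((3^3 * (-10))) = 14933 / 270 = 55.31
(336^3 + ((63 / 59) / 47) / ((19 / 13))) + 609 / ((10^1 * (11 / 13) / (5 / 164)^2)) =1182583133352267087 / 31175530144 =37933056.08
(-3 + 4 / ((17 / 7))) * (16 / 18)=-184 / 153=-1.20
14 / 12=1.17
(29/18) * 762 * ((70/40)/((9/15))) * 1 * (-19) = -2449195/36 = -68033.19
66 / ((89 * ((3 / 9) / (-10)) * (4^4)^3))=-495 / 373293056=-0.00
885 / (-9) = -295 / 3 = -98.33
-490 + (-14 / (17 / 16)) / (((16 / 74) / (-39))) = 32074 / 17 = 1886.71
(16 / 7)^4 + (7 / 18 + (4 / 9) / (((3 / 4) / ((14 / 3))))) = 30.45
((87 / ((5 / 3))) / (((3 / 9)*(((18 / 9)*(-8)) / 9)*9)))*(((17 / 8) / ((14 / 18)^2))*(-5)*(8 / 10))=1078191 / 7840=137.52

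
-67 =-67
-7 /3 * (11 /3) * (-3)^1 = 77 /3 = 25.67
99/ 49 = 2.02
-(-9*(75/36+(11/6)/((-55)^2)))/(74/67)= 1382277/81400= 16.98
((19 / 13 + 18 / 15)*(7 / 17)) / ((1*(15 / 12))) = 4844 / 5525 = 0.88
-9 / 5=-1.80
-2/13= -0.15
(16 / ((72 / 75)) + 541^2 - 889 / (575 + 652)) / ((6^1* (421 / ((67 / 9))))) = 12031161458 / 13947309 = 862.62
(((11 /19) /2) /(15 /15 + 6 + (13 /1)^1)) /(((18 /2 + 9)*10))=11 /136800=0.00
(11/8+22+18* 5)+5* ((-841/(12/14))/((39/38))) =-4368001/936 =-4666.67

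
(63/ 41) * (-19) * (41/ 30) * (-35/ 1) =2793/ 2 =1396.50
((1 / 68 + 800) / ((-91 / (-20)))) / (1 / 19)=5168095 / 1547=3340.72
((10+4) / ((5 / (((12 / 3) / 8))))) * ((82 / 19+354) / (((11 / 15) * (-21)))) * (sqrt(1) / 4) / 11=-1702 / 2299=-0.74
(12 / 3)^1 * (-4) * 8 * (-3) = 384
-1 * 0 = 0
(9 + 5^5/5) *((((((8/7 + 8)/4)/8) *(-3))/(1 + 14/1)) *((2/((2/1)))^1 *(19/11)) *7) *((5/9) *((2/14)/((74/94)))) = -1132324/25641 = -44.16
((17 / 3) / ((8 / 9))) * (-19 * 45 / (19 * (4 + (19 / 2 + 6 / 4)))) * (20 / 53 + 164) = -166617 / 53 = -3143.72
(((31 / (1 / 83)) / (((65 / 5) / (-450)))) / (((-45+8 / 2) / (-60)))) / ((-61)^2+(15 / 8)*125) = -555768000 / 16865719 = -32.95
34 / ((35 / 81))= 2754 / 35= 78.69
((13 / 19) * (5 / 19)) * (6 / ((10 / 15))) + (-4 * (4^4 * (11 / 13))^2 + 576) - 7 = -11415899078 / 61009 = -187118.28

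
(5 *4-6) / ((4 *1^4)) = 7 / 2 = 3.50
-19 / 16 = -1.19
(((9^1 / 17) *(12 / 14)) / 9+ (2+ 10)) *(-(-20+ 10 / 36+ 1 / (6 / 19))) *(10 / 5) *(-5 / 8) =-178055 / 714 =-249.38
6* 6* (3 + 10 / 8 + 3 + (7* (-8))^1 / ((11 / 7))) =-11241 / 11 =-1021.91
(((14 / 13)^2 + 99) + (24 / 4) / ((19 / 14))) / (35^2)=335809 / 3933475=0.09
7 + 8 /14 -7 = 4 /7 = 0.57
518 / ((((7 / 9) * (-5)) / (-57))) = 37962 / 5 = 7592.40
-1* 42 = -42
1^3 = 1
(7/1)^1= 7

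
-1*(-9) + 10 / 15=29 / 3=9.67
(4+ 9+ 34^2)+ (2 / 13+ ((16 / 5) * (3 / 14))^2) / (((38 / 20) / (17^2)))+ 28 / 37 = 2831683783 / 2239055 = 1264.68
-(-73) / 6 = 12.17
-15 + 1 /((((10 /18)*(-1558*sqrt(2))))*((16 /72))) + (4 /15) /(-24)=-1351 /90 -81*sqrt(2) /31160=-15.01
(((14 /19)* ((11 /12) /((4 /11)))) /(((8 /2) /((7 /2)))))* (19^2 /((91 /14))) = 112651 /1248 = 90.27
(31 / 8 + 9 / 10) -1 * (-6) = 431 / 40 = 10.78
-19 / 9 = -2.11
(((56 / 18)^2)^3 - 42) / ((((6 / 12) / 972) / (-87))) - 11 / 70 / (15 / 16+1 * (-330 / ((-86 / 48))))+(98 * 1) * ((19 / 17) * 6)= -2693291182553465204 / 18415068525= -146254746.70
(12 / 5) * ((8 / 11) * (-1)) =-96 / 55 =-1.75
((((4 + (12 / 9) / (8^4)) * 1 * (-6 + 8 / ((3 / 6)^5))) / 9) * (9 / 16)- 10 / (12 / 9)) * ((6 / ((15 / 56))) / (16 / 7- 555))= -13247689 / 5942784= -2.23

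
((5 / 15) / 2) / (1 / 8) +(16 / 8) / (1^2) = 10 / 3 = 3.33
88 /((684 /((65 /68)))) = 715 /5814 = 0.12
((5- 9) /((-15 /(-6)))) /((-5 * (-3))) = -8 /75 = -0.11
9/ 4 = 2.25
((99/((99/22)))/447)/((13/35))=770/5811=0.13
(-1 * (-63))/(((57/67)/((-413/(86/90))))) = -26149095/817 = -32006.24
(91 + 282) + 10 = 383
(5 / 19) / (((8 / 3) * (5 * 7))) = 3 / 1064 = 0.00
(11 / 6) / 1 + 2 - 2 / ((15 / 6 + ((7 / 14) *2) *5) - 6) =5 / 2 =2.50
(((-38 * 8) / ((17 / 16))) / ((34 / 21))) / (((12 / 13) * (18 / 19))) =-525616 / 2601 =-202.08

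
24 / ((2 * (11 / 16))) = 192 / 11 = 17.45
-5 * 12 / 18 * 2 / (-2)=10 / 3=3.33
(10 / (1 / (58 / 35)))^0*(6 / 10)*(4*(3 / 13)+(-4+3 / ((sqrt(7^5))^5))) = -24 / 13+9*sqrt(7) / 484445052035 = -1.85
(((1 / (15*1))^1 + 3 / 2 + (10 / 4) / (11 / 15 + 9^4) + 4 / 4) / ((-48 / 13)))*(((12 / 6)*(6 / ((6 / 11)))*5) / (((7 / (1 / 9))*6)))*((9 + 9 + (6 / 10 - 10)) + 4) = -1083929561 / 425200320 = -2.55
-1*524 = -524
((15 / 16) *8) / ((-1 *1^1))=-15 / 2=-7.50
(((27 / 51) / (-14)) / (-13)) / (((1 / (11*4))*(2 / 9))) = 891 / 1547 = 0.58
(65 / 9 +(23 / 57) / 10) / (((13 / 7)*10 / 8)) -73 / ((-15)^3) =3.15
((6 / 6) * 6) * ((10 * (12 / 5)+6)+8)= 228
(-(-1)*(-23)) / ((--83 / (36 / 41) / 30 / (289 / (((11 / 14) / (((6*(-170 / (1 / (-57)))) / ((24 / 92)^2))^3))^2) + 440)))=-547110056699164022425041550380223767294981600 / 411763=-1328701356603589983619319000000000000000.00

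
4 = 4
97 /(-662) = -97 /662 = -0.15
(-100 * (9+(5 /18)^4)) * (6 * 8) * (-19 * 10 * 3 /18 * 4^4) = 2299234688000 /6561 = 350439672.00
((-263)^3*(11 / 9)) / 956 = -200105917 / 8604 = -23257.31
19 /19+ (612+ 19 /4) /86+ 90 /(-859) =2383689 /295496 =8.07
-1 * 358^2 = -128164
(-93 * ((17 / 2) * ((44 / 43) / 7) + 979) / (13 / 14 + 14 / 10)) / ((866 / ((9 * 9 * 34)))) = -377847822330 / 3034897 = -124501.04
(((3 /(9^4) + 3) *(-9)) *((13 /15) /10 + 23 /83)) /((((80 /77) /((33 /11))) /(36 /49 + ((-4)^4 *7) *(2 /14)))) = -14687701633 /2016900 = -7282.32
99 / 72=11 / 8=1.38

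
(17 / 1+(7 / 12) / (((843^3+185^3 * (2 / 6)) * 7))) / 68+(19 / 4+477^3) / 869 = 4840202688270454639 / 38754960583648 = 124892.47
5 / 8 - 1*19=-147 / 8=-18.38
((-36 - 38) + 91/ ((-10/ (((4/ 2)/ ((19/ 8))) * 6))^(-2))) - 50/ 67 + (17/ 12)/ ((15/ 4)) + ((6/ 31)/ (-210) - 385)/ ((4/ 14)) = -1065.42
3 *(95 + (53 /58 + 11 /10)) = 42201 /145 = 291.04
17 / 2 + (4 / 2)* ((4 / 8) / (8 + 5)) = 223 / 26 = 8.58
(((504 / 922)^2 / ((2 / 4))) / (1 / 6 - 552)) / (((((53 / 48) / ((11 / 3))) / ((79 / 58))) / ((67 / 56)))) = -82316736 / 14045725411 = -0.01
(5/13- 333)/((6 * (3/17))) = -36754/117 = -314.14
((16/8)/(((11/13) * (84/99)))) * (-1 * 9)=-351/14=-25.07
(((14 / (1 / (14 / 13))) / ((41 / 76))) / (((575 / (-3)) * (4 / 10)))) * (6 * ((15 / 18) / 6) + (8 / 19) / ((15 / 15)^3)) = -2156 / 4715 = -0.46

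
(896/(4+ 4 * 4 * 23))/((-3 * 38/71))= -7952/5301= -1.50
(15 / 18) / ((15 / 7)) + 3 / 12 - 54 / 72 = -1 / 9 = -0.11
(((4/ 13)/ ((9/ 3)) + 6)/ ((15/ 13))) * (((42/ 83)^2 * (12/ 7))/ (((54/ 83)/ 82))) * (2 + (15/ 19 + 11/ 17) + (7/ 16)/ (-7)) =70061866/ 70965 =987.27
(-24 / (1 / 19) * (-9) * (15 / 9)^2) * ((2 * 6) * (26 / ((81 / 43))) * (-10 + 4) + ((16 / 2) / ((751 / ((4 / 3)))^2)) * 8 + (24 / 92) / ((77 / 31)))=-11314792124551600 / 998845771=-11327867.08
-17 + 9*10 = 73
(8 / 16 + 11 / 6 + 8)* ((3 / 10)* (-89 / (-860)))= 2759 / 8600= 0.32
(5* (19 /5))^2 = 361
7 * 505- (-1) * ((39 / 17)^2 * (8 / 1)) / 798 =135876823 / 38437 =3535.05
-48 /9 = -16 /3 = -5.33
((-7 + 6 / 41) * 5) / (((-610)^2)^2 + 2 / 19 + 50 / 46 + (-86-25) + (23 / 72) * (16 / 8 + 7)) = -4911880 / 19846074640432683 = -0.00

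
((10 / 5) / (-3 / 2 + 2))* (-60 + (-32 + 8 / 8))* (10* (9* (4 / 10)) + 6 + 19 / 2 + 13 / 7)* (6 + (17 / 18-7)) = 1079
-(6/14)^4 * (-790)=63990/2401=26.65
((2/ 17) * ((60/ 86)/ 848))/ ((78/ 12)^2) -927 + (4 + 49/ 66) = -922.26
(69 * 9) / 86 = 621 / 86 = 7.22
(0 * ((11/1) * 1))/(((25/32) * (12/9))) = 0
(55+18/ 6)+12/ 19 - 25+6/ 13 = 8421/ 247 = 34.09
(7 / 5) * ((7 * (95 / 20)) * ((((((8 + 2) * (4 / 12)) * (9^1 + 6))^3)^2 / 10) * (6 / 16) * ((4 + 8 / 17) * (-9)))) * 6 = -111938203125000 / 17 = -6584600183823.53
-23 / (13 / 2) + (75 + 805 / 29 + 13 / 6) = 229337 / 2262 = 101.39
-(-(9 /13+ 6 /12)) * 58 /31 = 29 /13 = 2.23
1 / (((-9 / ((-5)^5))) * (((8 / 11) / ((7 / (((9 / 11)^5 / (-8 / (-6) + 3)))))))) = 503787659375 / 12754584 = 39498.56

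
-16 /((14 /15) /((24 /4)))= -720 /7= -102.86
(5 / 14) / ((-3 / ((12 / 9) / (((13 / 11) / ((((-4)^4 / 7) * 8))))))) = -225280 / 5733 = -39.30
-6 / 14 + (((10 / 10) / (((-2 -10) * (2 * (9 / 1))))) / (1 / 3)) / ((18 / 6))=-655 / 1512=-0.43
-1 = -1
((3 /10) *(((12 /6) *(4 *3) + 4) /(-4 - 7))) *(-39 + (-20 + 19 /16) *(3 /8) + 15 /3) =22071 /704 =31.35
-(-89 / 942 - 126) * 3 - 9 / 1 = 369.28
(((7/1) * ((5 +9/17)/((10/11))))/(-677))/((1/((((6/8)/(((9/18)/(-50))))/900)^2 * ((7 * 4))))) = -25333/2071620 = -0.01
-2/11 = -0.18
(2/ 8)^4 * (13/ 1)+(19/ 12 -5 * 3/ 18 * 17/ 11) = 975/ 2816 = 0.35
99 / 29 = 3.41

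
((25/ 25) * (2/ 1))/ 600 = 1/ 300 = 0.00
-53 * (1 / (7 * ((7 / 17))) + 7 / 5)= -22684 / 245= -92.59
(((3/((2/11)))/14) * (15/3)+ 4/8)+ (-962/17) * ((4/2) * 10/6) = -260231/1428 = -182.23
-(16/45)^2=-256/2025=-0.13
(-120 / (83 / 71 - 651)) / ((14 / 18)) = 38340 / 161483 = 0.24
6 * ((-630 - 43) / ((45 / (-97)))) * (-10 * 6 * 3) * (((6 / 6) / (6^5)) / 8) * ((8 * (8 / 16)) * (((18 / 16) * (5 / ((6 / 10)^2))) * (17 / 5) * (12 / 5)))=-5548885 / 432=-12844.64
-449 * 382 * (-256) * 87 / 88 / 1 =477506112 / 11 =43409646.55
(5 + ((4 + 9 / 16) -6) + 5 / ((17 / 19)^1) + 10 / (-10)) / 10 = 2217 / 2720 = 0.82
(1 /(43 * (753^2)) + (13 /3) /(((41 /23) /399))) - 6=963576795668 /999636867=963.93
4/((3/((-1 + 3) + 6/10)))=52/15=3.47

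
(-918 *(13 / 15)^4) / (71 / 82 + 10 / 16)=-318512272 / 916875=-347.39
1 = 1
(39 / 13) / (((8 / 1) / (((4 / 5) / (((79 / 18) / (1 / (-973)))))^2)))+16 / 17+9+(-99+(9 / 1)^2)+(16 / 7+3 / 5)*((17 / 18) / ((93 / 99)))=-2408956418467357 / 467069746215450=-5.16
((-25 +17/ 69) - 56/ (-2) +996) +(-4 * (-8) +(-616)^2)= 26253620/ 69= 380487.25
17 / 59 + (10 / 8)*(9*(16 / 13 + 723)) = 24997709 / 3068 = 8147.88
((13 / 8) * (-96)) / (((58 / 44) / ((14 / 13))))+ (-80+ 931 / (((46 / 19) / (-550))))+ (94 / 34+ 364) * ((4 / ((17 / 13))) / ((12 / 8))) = -121994950501 / 578289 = -210958.45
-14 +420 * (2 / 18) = 98 / 3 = 32.67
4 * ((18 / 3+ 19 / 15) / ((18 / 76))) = 16568 / 135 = 122.73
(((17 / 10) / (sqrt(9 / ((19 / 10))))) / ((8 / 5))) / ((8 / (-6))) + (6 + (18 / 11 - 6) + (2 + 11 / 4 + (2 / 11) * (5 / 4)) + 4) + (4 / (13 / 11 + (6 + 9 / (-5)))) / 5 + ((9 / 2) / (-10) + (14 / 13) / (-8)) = 1077001 / 105820 - 17 * sqrt(190) / 640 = 9.81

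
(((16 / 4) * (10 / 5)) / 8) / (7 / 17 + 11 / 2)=34 / 201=0.17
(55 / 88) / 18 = 5 / 144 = 0.03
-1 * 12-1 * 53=-65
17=17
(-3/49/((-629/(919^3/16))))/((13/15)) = 34926820155/6410768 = 5448.15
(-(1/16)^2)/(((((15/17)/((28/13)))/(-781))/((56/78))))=650573/121680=5.35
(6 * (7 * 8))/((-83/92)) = -30912/83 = -372.43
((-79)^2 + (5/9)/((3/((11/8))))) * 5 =6740555/216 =31206.27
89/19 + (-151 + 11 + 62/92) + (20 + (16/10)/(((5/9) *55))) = -137707947/1201750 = -114.59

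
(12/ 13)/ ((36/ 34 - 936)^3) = -4913/ 4349724315066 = -0.00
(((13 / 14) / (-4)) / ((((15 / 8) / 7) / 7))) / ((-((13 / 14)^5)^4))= 585677787976993610924032 / 21928804355631691660155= 26.71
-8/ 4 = -2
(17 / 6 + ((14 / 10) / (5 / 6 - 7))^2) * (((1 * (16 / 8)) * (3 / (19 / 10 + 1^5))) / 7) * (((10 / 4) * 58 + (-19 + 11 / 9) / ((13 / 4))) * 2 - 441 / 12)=67179773009 / 325151190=206.61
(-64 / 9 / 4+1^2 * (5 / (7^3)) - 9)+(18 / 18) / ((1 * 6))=-65423 / 6174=-10.60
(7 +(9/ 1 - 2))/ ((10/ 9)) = 63/ 5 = 12.60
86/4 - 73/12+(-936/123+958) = 475177/492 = 965.81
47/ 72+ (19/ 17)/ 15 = 4451/ 6120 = 0.73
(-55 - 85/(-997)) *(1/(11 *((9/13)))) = -237250/32901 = -7.21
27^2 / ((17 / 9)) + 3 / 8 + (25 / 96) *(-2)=314809 / 816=385.80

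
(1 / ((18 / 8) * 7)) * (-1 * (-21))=4 / 3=1.33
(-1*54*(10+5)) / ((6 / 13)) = -1755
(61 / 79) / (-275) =-61 / 21725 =-0.00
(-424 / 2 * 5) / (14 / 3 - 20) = 1590 / 23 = 69.13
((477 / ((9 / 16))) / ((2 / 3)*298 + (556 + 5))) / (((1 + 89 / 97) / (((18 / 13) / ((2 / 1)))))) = 6984 / 17329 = 0.40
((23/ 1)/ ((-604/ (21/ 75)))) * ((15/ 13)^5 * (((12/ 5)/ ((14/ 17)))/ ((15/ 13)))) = -475065/ 8625422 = -0.06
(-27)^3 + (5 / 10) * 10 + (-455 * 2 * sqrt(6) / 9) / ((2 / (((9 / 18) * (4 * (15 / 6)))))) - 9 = -19687 - 2275 * sqrt(6) / 9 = -20306.18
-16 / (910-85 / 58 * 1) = -928 / 52695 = -0.02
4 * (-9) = -36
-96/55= -1.75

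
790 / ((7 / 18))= 14220 / 7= 2031.43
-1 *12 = -12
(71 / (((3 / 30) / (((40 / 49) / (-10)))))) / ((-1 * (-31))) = -2840 / 1519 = -1.87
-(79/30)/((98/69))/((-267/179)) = 325243/261660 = 1.24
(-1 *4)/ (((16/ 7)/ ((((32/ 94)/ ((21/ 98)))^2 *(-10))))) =878080/ 19881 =44.17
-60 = -60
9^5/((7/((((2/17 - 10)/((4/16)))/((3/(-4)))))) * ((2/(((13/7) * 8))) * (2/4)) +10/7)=1834140672/44651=41077.26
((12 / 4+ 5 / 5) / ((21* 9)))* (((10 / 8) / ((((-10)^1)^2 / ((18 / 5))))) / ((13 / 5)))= 0.00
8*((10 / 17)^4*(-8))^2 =51200000000 / 6975757441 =7.34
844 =844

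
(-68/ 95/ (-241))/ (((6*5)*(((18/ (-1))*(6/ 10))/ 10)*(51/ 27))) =-2/ 41211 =-0.00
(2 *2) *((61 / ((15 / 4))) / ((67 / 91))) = 88816 / 1005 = 88.37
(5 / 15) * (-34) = -34 / 3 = -11.33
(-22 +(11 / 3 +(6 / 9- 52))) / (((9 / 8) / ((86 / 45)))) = -143792 / 1215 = -118.35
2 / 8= 1 / 4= 0.25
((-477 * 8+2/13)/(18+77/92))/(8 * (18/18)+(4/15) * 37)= -17114070/1509443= -11.34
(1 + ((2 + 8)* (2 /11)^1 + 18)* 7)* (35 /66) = 53795 /726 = 74.10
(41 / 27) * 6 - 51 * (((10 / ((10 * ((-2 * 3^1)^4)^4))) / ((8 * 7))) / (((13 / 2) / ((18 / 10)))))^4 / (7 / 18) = 125103990230668694783380808870764643300118301054850826239983 / 13730925757024612842078381461425387679281276945044602880000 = 9.11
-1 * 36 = -36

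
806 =806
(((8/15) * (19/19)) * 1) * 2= 16/15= 1.07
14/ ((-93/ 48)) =-7.23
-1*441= -441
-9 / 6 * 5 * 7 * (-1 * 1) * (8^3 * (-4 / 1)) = -107520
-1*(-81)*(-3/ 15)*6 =-486/ 5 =-97.20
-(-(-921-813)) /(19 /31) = -53754 /19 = -2829.16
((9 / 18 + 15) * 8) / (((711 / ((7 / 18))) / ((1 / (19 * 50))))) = 217 / 3039525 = 0.00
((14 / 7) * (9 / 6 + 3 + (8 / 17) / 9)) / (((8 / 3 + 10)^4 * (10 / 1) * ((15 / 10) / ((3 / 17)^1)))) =12537 / 3013021520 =0.00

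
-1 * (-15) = 15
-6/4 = -3/2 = -1.50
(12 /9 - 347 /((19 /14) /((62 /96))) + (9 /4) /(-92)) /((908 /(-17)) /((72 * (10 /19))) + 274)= -876256245 /1458053996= -0.60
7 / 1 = 7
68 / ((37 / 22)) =1496 / 37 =40.43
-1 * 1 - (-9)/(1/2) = 17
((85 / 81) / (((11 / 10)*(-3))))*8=-6800 / 2673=-2.54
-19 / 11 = -1.73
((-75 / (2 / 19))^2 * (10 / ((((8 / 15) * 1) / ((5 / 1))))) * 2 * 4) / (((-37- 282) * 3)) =-397849.73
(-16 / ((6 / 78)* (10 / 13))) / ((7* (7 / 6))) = -8112 / 245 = -33.11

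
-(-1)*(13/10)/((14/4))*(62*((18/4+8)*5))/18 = 10075/126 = 79.96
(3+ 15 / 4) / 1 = 27 / 4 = 6.75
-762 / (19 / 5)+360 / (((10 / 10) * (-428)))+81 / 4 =-1472847 / 8132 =-181.12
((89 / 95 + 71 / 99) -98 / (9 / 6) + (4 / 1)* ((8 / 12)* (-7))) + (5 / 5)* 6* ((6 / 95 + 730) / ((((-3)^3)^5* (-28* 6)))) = -246949148125 / 2998921563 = -82.35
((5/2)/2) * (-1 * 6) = -15/2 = -7.50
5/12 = 0.42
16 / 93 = 0.17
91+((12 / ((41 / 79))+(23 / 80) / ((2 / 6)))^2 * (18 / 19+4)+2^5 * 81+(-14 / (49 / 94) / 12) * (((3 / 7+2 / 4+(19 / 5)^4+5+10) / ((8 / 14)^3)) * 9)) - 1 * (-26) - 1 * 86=-23967333245471 / 1277560000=-18760.24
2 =2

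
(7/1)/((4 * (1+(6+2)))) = 7/36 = 0.19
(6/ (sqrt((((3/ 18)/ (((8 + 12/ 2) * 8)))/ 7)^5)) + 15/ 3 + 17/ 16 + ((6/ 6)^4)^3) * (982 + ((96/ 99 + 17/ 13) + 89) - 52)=3094279/ 429 + 542904775999488 * sqrt(6)/ 143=9299578189861.34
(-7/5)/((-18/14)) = 49/45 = 1.09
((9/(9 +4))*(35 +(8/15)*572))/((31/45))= 137727/403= 341.75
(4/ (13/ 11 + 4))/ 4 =11/ 57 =0.19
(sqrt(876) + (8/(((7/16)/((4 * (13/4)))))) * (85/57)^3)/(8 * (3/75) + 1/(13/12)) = 325 * sqrt(219)/202 + 83029700000/130931451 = 657.96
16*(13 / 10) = 104 / 5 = 20.80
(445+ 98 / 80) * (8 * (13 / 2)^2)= 150824.05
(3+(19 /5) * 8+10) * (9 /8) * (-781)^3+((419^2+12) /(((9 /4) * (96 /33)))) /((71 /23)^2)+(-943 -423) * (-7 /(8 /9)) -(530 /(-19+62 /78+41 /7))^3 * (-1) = -202116628618680197642388689 /8689713715856295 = -23259296592.23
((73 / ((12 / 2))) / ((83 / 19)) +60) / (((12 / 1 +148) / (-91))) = -2845297 / 79680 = -35.71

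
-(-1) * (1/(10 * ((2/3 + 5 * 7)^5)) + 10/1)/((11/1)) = 0.91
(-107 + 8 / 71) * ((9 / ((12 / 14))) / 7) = -22767 / 142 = -160.33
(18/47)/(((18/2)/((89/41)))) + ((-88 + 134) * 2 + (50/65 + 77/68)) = 160115695/1703468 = 93.99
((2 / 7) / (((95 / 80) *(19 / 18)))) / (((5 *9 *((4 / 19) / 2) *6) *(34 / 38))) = 16 / 1785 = 0.01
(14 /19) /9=14 /171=0.08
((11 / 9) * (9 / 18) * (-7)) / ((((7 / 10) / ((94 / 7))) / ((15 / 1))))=-25850 / 21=-1230.95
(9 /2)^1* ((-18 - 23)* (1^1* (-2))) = 369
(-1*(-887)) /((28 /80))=2534.29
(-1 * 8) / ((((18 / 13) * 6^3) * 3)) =-13 / 1458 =-0.01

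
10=10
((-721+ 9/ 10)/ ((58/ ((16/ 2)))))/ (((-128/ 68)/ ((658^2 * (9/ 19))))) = 6276570867/ 580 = 10821673.91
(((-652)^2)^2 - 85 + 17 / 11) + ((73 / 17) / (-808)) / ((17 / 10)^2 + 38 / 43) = 110769856953759424819 / 612958698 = 180713410732.54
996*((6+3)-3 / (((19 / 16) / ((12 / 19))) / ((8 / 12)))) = 2853540 / 361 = 7904.54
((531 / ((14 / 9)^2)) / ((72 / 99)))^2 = 223843480641 / 2458624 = 91044.21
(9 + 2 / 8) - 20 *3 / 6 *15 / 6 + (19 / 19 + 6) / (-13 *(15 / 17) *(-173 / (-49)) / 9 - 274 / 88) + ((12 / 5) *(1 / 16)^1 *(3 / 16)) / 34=-151819539153 / 9108115840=-16.67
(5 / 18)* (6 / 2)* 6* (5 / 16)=25 / 16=1.56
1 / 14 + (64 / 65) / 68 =1329 / 15470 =0.09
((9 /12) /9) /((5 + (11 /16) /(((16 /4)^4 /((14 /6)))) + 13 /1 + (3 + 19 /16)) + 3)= 0.00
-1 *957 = -957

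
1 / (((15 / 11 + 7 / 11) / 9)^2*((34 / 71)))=5751 / 136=42.29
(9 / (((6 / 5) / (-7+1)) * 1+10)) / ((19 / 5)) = 225 / 931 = 0.24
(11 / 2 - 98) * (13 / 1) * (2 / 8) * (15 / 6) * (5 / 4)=-60125 / 64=-939.45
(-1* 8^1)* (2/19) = -16/19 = -0.84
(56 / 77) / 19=8 / 209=0.04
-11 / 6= -1.83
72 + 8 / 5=368 / 5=73.60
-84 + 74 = -10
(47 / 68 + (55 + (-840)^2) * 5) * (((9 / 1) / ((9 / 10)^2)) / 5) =133290415 / 17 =7840612.65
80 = 80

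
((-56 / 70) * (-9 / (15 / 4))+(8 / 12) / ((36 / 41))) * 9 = 24.11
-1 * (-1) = 1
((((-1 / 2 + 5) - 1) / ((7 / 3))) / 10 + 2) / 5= 43 / 100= 0.43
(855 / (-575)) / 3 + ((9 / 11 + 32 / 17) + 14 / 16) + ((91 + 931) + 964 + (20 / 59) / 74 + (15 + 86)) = 784959060169 / 375563320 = 2090.08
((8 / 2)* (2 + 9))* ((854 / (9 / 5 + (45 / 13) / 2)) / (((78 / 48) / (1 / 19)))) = 344.69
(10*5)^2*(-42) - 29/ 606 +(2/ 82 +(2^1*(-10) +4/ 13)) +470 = -33769349095/ 322998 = -104549.72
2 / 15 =0.13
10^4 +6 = 10006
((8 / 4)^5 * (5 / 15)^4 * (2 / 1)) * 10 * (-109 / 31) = -69760 / 2511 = -27.78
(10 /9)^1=10 /9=1.11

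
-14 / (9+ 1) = -7 / 5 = -1.40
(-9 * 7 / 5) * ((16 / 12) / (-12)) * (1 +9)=14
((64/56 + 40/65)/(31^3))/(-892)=-40/604548763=-0.00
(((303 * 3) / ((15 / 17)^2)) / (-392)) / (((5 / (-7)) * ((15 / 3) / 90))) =262701 / 3500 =75.06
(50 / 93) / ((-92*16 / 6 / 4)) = -0.01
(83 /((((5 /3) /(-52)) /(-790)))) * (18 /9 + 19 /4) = 13809042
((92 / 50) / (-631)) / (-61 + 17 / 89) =2047 / 42687150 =0.00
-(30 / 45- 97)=289 / 3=96.33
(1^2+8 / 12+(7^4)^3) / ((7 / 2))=83047723216 / 21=3954653486.48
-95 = -95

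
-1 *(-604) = 604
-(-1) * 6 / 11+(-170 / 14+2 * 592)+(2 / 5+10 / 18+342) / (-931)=540126112 / 460845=1172.03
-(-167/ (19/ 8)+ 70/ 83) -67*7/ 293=31360881/ 462061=67.87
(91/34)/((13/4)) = 14/17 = 0.82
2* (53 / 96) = 53 / 48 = 1.10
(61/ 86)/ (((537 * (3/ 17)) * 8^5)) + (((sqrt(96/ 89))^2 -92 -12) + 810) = 285694354483333/ 404048904192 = 707.08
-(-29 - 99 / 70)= 2129 / 70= 30.41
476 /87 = 5.47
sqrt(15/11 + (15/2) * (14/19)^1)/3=0.87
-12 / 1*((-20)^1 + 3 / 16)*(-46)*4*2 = -87492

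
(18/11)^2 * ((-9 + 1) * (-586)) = 1518912/121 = 12552.99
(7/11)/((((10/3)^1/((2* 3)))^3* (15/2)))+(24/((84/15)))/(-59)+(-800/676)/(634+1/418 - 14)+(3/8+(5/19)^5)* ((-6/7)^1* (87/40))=-395795193574022138959/1407664145556849180000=-0.28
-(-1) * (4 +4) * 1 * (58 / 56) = 58 / 7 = 8.29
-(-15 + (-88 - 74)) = 177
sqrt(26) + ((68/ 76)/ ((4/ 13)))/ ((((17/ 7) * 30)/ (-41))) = -3731/ 2280 + sqrt(26) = 3.46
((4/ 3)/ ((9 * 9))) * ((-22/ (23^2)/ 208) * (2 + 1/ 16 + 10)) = -2123/ 53475552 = -0.00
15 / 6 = 5 / 2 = 2.50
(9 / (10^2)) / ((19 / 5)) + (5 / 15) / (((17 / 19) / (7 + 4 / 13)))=691867 / 251940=2.75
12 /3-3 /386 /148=228509 /57128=4.00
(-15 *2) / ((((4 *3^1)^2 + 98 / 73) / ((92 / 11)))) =-20148 / 11671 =-1.73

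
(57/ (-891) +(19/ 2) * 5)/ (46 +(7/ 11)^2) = 309947/ 303210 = 1.02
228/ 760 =3/ 10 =0.30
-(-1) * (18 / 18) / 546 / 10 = 1 / 5460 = 0.00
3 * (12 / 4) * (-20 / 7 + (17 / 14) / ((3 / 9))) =99 / 14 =7.07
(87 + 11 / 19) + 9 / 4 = 6827 / 76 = 89.83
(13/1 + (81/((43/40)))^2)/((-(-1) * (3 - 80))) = -73.90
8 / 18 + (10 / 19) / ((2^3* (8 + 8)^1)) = 0.45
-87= -87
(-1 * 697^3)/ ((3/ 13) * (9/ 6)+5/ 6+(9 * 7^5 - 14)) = -13205746047/ 5898757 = -2238.73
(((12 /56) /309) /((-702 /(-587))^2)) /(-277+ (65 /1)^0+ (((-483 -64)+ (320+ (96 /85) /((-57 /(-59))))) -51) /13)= -556478935 /341192253637872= -0.00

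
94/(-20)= -47/10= -4.70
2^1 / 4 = 1 / 2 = 0.50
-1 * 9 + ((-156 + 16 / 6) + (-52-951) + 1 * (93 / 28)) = -97609 / 84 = -1162.01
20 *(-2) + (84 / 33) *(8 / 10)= -2088 / 55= -37.96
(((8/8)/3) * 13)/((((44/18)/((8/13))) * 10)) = 6/55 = 0.11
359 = 359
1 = 1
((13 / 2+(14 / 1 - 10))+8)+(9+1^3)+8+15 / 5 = 79 / 2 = 39.50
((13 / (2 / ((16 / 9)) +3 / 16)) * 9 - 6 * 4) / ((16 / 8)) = 228 / 7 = 32.57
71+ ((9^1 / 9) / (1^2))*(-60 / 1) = 11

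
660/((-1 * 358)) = -330/179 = -1.84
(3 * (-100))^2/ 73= 1232.88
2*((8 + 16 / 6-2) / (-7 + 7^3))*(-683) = -8879 / 252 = -35.23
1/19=0.05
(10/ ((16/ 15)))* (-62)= -2325/ 4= -581.25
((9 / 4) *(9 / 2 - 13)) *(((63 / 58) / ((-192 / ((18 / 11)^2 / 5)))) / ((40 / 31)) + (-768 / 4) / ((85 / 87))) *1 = 675245218563 / 179660800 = 3758.44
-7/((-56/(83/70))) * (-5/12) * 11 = -913/1344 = -0.68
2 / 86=1 / 43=0.02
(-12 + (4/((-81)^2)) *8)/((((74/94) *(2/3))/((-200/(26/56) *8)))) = 82855360000/1051947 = 78763.82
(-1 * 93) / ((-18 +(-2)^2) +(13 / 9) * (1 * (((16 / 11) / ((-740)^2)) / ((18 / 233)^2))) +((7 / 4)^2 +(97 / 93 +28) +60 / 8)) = -12659842285200 / 3485697489793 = -3.63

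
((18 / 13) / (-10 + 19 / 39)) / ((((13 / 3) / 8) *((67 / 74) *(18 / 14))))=-10656 / 46163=-0.23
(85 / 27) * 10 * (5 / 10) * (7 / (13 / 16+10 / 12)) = 47600 / 711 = 66.95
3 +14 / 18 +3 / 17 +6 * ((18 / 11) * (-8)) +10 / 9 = -123667 / 1683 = -73.48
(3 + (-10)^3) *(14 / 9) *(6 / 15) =-27916 / 45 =-620.36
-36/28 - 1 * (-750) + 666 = 9903/7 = 1414.71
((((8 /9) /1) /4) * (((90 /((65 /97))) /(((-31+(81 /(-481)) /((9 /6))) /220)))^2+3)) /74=2693254968097 /994343439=2708.58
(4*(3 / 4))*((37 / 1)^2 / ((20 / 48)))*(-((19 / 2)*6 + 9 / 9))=-571694.40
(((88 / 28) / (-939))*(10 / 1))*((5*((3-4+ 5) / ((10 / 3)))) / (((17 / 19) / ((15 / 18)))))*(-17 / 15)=4180 / 19719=0.21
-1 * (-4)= 4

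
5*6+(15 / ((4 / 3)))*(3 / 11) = 1455 / 44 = 33.07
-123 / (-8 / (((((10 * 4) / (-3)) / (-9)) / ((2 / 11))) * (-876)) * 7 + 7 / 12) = -5926140 / 28483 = -208.06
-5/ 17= -0.29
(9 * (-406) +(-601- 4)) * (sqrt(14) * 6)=-25554 * sqrt(14)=-95614.31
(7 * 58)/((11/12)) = 4872/11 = 442.91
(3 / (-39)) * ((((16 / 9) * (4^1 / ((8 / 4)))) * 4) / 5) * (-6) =256 / 195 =1.31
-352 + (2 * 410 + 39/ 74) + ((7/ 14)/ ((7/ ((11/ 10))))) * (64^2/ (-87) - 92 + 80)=20905441/ 45066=463.88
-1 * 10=-10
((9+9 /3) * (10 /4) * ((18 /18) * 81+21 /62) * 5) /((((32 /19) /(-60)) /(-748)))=20157501375 /62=325120989.92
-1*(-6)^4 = -1296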